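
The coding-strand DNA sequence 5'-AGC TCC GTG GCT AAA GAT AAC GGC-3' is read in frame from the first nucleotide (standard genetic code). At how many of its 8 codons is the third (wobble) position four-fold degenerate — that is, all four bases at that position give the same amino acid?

Codon 1 AGC (Ser): third position 2-fold.
Codon 2 TCC (Ser): third position 4-fold.
Codon 3 GTG (Val): third position 4-fold.
Codon 4 GCT (Ala): third position 4-fold.
Codon 5 AAA (Lys): third position 2-fold.
Codon 6 GAT (Asp): third position 2-fold.
Codon 7 AAC (Asn): third position 2-fold.
Codon 8 GGC (Gly): third position 4-fold.
Four-fold degenerate third positions: 4.

4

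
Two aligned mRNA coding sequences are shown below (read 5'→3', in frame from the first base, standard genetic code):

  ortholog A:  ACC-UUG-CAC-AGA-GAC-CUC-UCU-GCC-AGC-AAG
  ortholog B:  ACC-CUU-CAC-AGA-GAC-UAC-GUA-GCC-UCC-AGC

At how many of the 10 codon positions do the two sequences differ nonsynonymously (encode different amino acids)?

3

Codon 1: ACC Thr / ACC Thr — identical.
Codon 2: UUG Leu / CUU Leu — synonymous.
Codon 3: CAC His / CAC His — identical.
Codon 4: AGA Arg / AGA Arg — identical.
Codon 5: GAC Asp / GAC Asp — identical.
Codon 6: CUC Leu / UAC Tyr — nonsynonymous.
Codon 7: UCU Ser / GUA Val — nonsynonymous.
Codon 8: GCC Ala / GCC Ala — identical.
Codon 9: AGC Ser / UCC Ser — synonymous.
Codon 10: AAG Lys / AGC Ser — nonsynonymous.
Nonsynonymous differences: 3.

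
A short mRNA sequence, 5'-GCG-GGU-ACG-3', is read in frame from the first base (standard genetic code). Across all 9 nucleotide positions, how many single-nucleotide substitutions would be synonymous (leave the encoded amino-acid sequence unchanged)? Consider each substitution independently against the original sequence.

Codon 1 (GCG, Ala): 3 synonymous substitutions.
Codon 2 (GGU, Gly): 3 synonymous substitutions.
Codon 3 (ACG, Thr): 3 synonymous substitutions.
Total: 3 + 3 + 3 = 9.

9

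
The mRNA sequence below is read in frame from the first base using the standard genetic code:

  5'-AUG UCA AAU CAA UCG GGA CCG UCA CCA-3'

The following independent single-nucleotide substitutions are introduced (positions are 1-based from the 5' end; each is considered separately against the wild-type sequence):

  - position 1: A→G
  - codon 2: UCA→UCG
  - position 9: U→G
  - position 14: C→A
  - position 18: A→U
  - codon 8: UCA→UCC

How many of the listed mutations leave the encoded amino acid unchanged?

Codon 1: AUG (Met) → GUG (Val) — missense.
Codon 2: UCA (Ser) → UCG (Ser) — synonymous.
Codon 3: AAU (Asn) → AAG (Lys) — missense.
Codon 5: UCG (Ser) → UAG (Stop) — nonsense.
Codon 6: GGA (Gly) → GGU (Gly) — synonymous.
Codon 8: UCA (Ser) → UCC (Ser) — synonymous.
Synonymous: 3 of 6.

3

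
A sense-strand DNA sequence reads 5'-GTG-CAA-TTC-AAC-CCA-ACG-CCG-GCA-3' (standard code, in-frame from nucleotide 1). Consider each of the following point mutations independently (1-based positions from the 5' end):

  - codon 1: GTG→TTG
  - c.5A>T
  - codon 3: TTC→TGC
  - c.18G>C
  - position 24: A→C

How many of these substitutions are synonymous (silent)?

2

Codon 1: GTG (Val) → TTG (Leu) — missense.
Codon 2: CAA (Gln) → CTA (Leu) — missense.
Codon 3: TTC (Phe) → TGC (Cys) — missense.
Codon 6: ACG (Thr) → ACC (Thr) — synonymous.
Codon 8: GCA (Ala) → GCC (Ala) — synonymous.
Synonymous: 2 of 5.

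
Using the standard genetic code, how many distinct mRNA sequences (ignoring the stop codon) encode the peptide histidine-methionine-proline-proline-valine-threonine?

His: 2 codons.
Met: 1 codon.
Pro: 4 codons.
Pro: 4 codons.
Val: 4 codons.
Thr: 4 codons.
2 × 1 × 4 × 4 × 4 × 4 = 512.

512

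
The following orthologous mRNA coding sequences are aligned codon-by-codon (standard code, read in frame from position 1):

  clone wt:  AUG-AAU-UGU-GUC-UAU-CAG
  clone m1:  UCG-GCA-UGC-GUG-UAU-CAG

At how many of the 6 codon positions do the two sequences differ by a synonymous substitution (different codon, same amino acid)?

Codon 1: AUG Met / UCG Ser — nonsynonymous.
Codon 2: AAU Asn / GCA Ala — nonsynonymous.
Codon 3: UGU Cys / UGC Cys — synonymous.
Codon 4: GUC Val / GUG Val — synonymous.
Codon 5: UAU Tyr / UAU Tyr — identical.
Codon 6: CAG Gln / CAG Gln — identical.
Synonymous differences: 2.

2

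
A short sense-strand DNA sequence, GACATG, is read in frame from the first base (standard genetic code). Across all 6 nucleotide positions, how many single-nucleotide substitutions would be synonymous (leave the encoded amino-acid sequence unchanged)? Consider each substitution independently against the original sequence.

1

Codon 1 (GAC, Asp): 1 synonymous substitution.
Codon 2 (ATG, Met): 0 synonymous substitutions.
Total: 1 + 0 = 1.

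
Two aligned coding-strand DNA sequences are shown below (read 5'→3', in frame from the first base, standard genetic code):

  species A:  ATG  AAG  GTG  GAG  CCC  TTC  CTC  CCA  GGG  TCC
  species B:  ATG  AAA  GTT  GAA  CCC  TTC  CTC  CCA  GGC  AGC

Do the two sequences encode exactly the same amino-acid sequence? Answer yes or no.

yes

Codon 1: ATG Met / ATG Met — identical.
Codon 2: AAG Lys / AAA Lys — synonymous.
Codon 3: GTG Val / GTT Val — synonymous.
Codon 4: GAG Glu / GAA Glu — synonymous.
Codon 5: CCC Pro / CCC Pro — identical.
Codon 6: TTC Phe / TTC Phe — identical.
Codon 7: CTC Leu / CTC Leu — identical.
Codon 8: CCA Pro / CCA Pro — identical.
Codon 9: GGG Gly / GGC Gly — synonymous.
Codon 10: TCC Ser / AGC Ser — synonymous.
Nonsynonymous differences: 0 → same protein.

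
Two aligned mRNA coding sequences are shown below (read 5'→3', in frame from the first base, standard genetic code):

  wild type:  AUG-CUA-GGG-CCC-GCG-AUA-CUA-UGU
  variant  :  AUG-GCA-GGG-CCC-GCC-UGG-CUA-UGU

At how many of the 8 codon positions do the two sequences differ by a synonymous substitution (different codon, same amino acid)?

Codon 1: AUG Met / AUG Met — identical.
Codon 2: CUA Leu / GCA Ala — nonsynonymous.
Codon 3: GGG Gly / GGG Gly — identical.
Codon 4: CCC Pro / CCC Pro — identical.
Codon 5: GCG Ala / GCC Ala — synonymous.
Codon 6: AUA Ile / UGG Trp — nonsynonymous.
Codon 7: CUA Leu / CUA Leu — identical.
Codon 8: UGU Cys / UGU Cys — identical.
Synonymous differences: 1.

1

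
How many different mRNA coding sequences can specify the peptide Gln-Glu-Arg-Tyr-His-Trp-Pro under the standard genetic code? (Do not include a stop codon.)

Gln: 2 codons.
Glu: 2 codons.
Arg: 6 codons.
Tyr: 2 codons.
His: 2 codons.
Trp: 1 codon.
Pro: 4 codons.
2 × 2 × 6 × 2 × 2 × 1 × 4 = 384.

384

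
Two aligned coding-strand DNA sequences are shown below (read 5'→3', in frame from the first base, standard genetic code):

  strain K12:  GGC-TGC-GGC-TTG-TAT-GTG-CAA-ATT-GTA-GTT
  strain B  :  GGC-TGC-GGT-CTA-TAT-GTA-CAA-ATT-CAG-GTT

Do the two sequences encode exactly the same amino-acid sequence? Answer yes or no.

no

Codon 1: GGC Gly / GGC Gly — identical.
Codon 2: TGC Cys / TGC Cys — identical.
Codon 3: GGC Gly / GGT Gly — synonymous.
Codon 4: TTG Leu / CTA Leu — synonymous.
Codon 5: TAT Tyr / TAT Tyr — identical.
Codon 6: GTG Val / GTA Val — synonymous.
Codon 7: CAA Gln / CAA Gln — identical.
Codon 8: ATT Ile / ATT Ile — identical.
Codon 9: GTA Val / CAG Gln — nonsynonymous.
Codon 10: GTT Val / GTT Val — identical.
Nonsynonymous differences: 1 → different protein.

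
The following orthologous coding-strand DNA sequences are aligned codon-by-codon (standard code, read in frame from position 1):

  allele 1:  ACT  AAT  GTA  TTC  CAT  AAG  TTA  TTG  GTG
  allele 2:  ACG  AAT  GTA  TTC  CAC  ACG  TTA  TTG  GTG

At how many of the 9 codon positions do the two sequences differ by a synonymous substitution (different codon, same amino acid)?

Codon 1: ACT Thr / ACG Thr — synonymous.
Codon 2: AAT Asn / AAT Asn — identical.
Codon 3: GTA Val / GTA Val — identical.
Codon 4: TTC Phe / TTC Phe — identical.
Codon 5: CAT His / CAC His — synonymous.
Codon 6: AAG Lys / ACG Thr — nonsynonymous.
Codon 7: TTA Leu / TTA Leu — identical.
Codon 8: TTG Leu / TTG Leu — identical.
Codon 9: GTG Val / GTG Val — identical.
Synonymous differences: 2.

2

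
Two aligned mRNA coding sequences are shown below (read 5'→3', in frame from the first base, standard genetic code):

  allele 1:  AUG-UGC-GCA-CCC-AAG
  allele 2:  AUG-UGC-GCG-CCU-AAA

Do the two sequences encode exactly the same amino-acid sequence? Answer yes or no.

Codon 1: AUG Met / AUG Met — identical.
Codon 2: UGC Cys / UGC Cys — identical.
Codon 3: GCA Ala / GCG Ala — synonymous.
Codon 4: CCC Pro / CCU Pro — synonymous.
Codon 5: AAG Lys / AAA Lys — synonymous.
Nonsynonymous differences: 0 → same protein.

yes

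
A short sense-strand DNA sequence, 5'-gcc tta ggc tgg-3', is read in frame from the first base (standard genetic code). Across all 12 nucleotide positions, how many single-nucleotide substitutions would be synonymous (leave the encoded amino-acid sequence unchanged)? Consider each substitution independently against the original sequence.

8

Codon 1 (GCC, Ala): 3 synonymous substitutions.
Codon 2 (TTA, Leu): 2 synonymous substitutions.
Codon 3 (GGC, Gly): 3 synonymous substitutions.
Codon 4 (TGG, Trp): 0 synonymous substitutions.
Total: 3 + 2 + 3 + 0 = 8.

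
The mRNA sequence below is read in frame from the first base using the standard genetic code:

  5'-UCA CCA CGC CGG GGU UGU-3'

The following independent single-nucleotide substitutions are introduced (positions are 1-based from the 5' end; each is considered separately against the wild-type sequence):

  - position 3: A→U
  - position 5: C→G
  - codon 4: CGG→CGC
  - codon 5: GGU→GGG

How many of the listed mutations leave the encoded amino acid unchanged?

3

Codon 1: UCA (Ser) → UCU (Ser) — synonymous.
Codon 2: CCA (Pro) → CGA (Arg) — missense.
Codon 4: CGG (Arg) → CGC (Arg) — synonymous.
Codon 5: GGU (Gly) → GGG (Gly) — synonymous.
Synonymous: 3 of 4.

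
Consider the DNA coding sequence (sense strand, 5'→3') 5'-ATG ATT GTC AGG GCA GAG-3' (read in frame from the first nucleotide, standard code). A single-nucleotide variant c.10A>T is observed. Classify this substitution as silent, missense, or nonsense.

missense

Position 10 falls in codon 4: AGG → Arg.
After the substitution the codon is TGG → Trp.
Arg ≠ Trp, so this is a missense mutation.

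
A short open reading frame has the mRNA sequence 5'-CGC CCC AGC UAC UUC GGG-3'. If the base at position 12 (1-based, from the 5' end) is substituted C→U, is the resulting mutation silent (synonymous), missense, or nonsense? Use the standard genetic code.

silent

Position 12 falls in codon 4: UAC → Tyr.
After the substitution the codon is UAU → Tyr.
Both encode Tyr, so the change is synonymous.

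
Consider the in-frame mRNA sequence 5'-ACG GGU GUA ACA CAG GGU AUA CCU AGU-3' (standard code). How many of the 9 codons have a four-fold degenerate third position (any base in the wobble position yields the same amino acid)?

Codon 1 ACG (Thr): third position 4-fold.
Codon 2 GGU (Gly): third position 4-fold.
Codon 3 GUA (Val): third position 4-fold.
Codon 4 ACA (Thr): third position 4-fold.
Codon 5 CAG (Gln): third position 2-fold.
Codon 6 GGU (Gly): third position 4-fold.
Codon 7 AUA (Ile): third position 3-fold.
Codon 8 CCU (Pro): third position 4-fold.
Codon 9 AGU (Ser): third position 2-fold.
Four-fold degenerate third positions: 6.

6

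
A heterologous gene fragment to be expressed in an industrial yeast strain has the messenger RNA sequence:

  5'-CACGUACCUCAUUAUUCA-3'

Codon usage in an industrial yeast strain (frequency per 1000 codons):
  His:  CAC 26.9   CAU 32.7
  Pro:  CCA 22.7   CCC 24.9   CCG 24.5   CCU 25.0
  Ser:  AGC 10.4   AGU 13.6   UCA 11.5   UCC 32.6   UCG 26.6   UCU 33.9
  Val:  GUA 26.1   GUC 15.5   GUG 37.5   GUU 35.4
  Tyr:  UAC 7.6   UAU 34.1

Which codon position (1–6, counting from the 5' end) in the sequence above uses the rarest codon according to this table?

Codon 1 CAC (His): 26.9 per 1000.
Codon 2 GUA (Val): 26.1 per 1000.
Codon 3 CCU (Pro): 25.0 per 1000.
Codon 4 CAU (His): 32.7 per 1000.
Codon 5 UAU (Tyr): 34.1 per 1000.
Codon 6 UCA (Ser): 11.5 per 1000.
Lowest frequency is 11.5 at codon 6.

6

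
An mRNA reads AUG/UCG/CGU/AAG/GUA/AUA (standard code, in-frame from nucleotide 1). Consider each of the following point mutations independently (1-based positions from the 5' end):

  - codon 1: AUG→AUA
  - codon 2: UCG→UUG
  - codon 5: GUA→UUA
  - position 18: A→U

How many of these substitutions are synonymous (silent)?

1

Codon 1: AUG (Met) → AUA (Ile) — missense.
Codon 2: UCG (Ser) → UUG (Leu) — missense.
Codon 5: GUA (Val) → UUA (Leu) — missense.
Codon 6: AUA (Ile) → AUU (Ile) — synonymous.
Synonymous: 1 of 4.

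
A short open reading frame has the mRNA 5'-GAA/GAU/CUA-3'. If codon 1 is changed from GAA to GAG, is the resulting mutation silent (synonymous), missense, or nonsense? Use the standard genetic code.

silent

Position 3 falls in codon 1: GAA → Glu.
After the substitution the codon is GAG → Glu.
Both encode Glu, so the change is synonymous.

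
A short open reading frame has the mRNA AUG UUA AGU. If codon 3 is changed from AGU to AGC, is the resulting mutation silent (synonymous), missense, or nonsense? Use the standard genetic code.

Position 9 falls in codon 3: AGU → Ser.
After the substitution the codon is AGC → Ser.
Both encode Ser, so the change is synonymous.

silent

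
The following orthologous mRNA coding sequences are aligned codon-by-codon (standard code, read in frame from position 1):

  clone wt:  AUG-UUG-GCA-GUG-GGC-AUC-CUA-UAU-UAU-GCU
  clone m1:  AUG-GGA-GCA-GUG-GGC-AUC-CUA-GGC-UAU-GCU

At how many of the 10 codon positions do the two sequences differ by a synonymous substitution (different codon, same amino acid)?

0

Codon 1: AUG Met / AUG Met — identical.
Codon 2: UUG Leu / GGA Gly — nonsynonymous.
Codon 3: GCA Ala / GCA Ala — identical.
Codon 4: GUG Val / GUG Val — identical.
Codon 5: GGC Gly / GGC Gly — identical.
Codon 6: AUC Ile / AUC Ile — identical.
Codon 7: CUA Leu / CUA Leu — identical.
Codon 8: UAU Tyr / GGC Gly — nonsynonymous.
Codon 9: UAU Tyr / UAU Tyr — identical.
Codon 10: GCU Ala / GCU Ala — identical.
Synonymous differences: 0.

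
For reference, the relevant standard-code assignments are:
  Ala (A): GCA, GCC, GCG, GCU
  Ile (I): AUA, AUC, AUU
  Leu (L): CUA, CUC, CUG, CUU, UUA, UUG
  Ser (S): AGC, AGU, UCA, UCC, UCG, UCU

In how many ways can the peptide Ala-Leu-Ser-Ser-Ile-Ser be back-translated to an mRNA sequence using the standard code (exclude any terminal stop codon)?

Ala: 4 codons.
Leu: 6 codons.
Ser: 6 codons.
Ser: 6 codons.
Ile: 3 codons.
Ser: 6 codons.
4 × 6 × 6 × 6 × 3 × 6 = 15552.

15552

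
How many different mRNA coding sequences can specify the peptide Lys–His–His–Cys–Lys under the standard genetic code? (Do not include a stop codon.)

32

Lys: 2 codons.
His: 2 codons.
His: 2 codons.
Cys: 2 codons.
Lys: 2 codons.
2 × 2 × 2 × 2 × 2 = 32.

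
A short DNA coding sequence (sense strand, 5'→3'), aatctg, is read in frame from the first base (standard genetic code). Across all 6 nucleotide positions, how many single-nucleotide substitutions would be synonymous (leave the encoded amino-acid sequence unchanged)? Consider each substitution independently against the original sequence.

Codon 1 (AAT, Asn): 1 synonymous substitution.
Codon 2 (CTG, Leu): 4 synonymous substitutions.
Total: 1 + 4 = 5.

5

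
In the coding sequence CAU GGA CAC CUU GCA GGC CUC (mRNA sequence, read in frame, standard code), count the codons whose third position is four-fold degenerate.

Codon 1 CAU (His): third position 2-fold.
Codon 2 GGA (Gly): third position 4-fold.
Codon 3 CAC (His): third position 2-fold.
Codon 4 CUU (Leu): third position 4-fold.
Codon 5 GCA (Ala): third position 4-fold.
Codon 6 GGC (Gly): third position 4-fold.
Codon 7 CUC (Leu): third position 4-fold.
Four-fold degenerate third positions: 5.

5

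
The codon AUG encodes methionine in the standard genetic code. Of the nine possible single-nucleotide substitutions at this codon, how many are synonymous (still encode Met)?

0

Position 1: none → 0 synonymous.
Position 2: none → 0 synonymous.
Position 3: none → 0 synonymous.
Total: 0 + 0 + 0 = 0.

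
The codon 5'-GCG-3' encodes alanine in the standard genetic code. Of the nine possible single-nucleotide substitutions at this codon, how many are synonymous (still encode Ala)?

Position 1: none → 0 synonymous.
Position 2: none → 0 synonymous.
Position 3: GCT, GCC, GCA → 3 synonymous.
Total: 0 + 0 + 3 = 3.

3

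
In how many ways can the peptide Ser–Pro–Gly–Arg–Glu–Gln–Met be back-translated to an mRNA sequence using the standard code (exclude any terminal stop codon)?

2304

Ser: 6 codons.
Pro: 4 codons.
Gly: 4 codons.
Arg: 6 codons.
Glu: 2 codons.
Gln: 2 codons.
Met: 1 codon.
6 × 4 × 4 × 6 × 2 × 2 × 1 = 2304.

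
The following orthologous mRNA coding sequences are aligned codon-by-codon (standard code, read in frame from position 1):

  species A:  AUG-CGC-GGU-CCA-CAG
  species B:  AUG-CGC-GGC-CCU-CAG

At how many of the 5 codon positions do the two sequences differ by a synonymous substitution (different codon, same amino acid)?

2

Codon 1: AUG Met / AUG Met — identical.
Codon 2: CGC Arg / CGC Arg — identical.
Codon 3: GGU Gly / GGC Gly — synonymous.
Codon 4: CCA Pro / CCU Pro — synonymous.
Codon 5: CAG Gln / CAG Gln — identical.
Synonymous differences: 2.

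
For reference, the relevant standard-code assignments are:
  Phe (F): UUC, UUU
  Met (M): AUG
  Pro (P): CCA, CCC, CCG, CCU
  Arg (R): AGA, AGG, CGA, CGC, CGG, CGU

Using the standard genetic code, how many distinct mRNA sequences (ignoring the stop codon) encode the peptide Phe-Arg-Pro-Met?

Phe: 2 codons.
Arg: 6 codons.
Pro: 4 codons.
Met: 1 codon.
2 × 6 × 4 × 1 = 48.

48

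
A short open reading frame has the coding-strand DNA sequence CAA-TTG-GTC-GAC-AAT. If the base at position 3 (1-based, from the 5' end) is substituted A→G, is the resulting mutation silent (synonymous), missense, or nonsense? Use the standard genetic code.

silent

Position 3 falls in codon 1: CAA → Gln.
After the substitution the codon is CAG → Gln.
Both encode Gln, so the change is synonymous.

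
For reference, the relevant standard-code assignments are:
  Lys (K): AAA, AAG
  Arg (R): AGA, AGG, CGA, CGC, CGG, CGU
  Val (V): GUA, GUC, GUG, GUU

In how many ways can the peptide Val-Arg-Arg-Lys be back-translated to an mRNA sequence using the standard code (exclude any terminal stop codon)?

Val: 4 codons.
Arg: 6 codons.
Arg: 6 codons.
Lys: 2 codons.
4 × 6 × 6 × 2 = 288.

288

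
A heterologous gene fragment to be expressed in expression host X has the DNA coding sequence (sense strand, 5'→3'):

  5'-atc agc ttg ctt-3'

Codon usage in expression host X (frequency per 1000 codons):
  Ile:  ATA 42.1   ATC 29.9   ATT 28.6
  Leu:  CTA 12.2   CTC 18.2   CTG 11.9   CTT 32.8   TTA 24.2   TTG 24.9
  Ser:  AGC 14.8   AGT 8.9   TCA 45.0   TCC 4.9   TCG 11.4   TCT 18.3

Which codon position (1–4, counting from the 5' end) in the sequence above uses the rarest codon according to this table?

Codon 1 ATC (Ile): 29.9 per 1000.
Codon 2 AGC (Ser): 14.8 per 1000.
Codon 3 TTG (Leu): 24.9 per 1000.
Codon 4 CTT (Leu): 32.8 per 1000.
Lowest frequency is 14.8 at codon 2.

2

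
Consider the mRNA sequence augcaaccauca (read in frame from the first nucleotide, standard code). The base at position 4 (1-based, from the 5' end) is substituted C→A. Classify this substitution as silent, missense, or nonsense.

Position 4 falls in codon 2: CAA → Gln.
After the substitution the codon is AAA → Lys.
Gln ≠ Lys, so this is a missense mutation.

missense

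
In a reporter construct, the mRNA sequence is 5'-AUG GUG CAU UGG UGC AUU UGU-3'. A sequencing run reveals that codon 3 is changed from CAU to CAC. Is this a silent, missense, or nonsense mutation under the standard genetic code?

silent

Position 9 falls in codon 3: CAU → His.
After the substitution the codon is CAC → His.
Both encode His, so the change is synonymous.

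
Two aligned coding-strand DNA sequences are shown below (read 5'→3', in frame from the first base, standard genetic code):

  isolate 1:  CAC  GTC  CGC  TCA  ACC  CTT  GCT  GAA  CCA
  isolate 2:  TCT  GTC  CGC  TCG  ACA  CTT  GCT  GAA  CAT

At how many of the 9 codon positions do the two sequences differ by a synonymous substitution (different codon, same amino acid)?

Codon 1: CAC His / TCT Ser — nonsynonymous.
Codon 2: GTC Val / GTC Val — identical.
Codon 3: CGC Arg / CGC Arg — identical.
Codon 4: TCA Ser / TCG Ser — synonymous.
Codon 5: ACC Thr / ACA Thr — synonymous.
Codon 6: CTT Leu / CTT Leu — identical.
Codon 7: GCT Ala / GCT Ala — identical.
Codon 8: GAA Glu / GAA Glu — identical.
Codon 9: CCA Pro / CAT His — nonsynonymous.
Synonymous differences: 2.

2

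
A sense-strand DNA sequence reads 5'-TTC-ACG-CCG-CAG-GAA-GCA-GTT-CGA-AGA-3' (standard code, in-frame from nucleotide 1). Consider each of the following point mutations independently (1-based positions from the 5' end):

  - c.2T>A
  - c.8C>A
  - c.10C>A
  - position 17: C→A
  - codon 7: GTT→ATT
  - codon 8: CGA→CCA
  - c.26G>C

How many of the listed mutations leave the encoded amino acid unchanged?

Codon 1: TTC (Phe) → TAC (Tyr) — missense.
Codon 3: CCG (Pro) → CAG (Gln) — missense.
Codon 4: CAG (Gln) → AAG (Lys) — missense.
Codon 6: GCA (Ala) → GAA (Glu) — missense.
Codon 7: GTT (Val) → ATT (Ile) — missense.
Codon 8: CGA (Arg) → CCA (Pro) — missense.
Codon 9: AGA (Arg) → ACA (Thr) — missense.
Synonymous: 0 of 7.

0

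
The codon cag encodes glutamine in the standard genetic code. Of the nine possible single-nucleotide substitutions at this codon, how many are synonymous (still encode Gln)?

Position 1: none → 0 synonymous.
Position 2: none → 0 synonymous.
Position 3: CAA → 1 synonymous.
Total: 0 + 0 + 1 = 1.

1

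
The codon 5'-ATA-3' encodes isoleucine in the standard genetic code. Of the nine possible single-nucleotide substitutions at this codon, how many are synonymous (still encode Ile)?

2

Position 1: none → 0 synonymous.
Position 2: none → 0 synonymous.
Position 3: ATT, ATC → 2 synonymous.
Total: 0 + 0 + 2 = 2.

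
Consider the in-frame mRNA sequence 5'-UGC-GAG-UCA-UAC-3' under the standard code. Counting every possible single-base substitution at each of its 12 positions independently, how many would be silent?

Codon 1 (UGC, Cys): 1 synonymous substitution.
Codon 2 (GAG, Glu): 1 synonymous substitution.
Codon 3 (UCA, Ser): 3 synonymous substitutions.
Codon 4 (UAC, Tyr): 1 synonymous substitution.
Total: 1 + 1 + 3 + 1 = 6.

6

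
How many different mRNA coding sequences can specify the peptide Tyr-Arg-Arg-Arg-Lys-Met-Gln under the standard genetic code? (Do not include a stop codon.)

Tyr: 2 codons.
Arg: 6 codons.
Arg: 6 codons.
Arg: 6 codons.
Lys: 2 codons.
Met: 1 codon.
Gln: 2 codons.
2 × 6 × 6 × 6 × 2 × 1 × 2 = 1728.

1728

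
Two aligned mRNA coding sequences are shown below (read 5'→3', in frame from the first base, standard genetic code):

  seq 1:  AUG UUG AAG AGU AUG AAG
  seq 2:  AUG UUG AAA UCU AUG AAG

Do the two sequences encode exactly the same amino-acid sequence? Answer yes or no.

yes

Codon 1: AUG Met / AUG Met — identical.
Codon 2: UUG Leu / UUG Leu — identical.
Codon 3: AAG Lys / AAA Lys — synonymous.
Codon 4: AGU Ser / UCU Ser — synonymous.
Codon 5: AUG Met / AUG Met — identical.
Codon 6: AAG Lys / AAG Lys — identical.
Nonsynonymous differences: 0 → same protein.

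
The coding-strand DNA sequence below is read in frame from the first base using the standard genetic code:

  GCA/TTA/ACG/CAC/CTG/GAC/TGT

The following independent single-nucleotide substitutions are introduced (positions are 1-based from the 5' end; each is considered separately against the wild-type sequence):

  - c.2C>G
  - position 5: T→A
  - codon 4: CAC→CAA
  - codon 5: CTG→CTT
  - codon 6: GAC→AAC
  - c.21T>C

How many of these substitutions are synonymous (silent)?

2

Codon 1: GCA (Ala) → GGA (Gly) — missense.
Codon 2: TTA (Leu) → TAA (Stop) — nonsense.
Codon 4: CAC (His) → CAA (Gln) — missense.
Codon 5: CTG (Leu) → CTT (Leu) — synonymous.
Codon 6: GAC (Asp) → AAC (Asn) — missense.
Codon 7: TGT (Cys) → TGC (Cys) — synonymous.
Synonymous: 2 of 6.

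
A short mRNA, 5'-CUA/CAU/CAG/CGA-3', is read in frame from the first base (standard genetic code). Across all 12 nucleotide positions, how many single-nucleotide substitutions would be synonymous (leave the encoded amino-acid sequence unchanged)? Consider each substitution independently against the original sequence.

10

Codon 1 (CUA, Leu): 4 synonymous substitutions.
Codon 2 (CAU, His): 1 synonymous substitution.
Codon 3 (CAG, Gln): 1 synonymous substitution.
Codon 4 (CGA, Arg): 4 synonymous substitutions.
Total: 4 + 1 + 1 + 4 = 10.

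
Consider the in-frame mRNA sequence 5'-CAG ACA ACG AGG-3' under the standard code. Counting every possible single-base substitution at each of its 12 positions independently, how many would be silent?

9

Codon 1 (CAG, Gln): 1 synonymous substitution.
Codon 2 (ACA, Thr): 3 synonymous substitutions.
Codon 3 (ACG, Thr): 3 synonymous substitutions.
Codon 4 (AGG, Arg): 2 synonymous substitutions.
Total: 1 + 3 + 3 + 2 = 9.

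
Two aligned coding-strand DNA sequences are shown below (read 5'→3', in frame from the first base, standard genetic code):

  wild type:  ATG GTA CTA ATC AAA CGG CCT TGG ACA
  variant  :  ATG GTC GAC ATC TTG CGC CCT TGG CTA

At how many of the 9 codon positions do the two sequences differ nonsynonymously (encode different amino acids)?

Codon 1: ATG Met / ATG Met — identical.
Codon 2: GTA Val / GTC Val — synonymous.
Codon 3: CTA Leu / GAC Asp — nonsynonymous.
Codon 4: ATC Ile / ATC Ile — identical.
Codon 5: AAA Lys / TTG Leu — nonsynonymous.
Codon 6: CGG Arg / CGC Arg — synonymous.
Codon 7: CCT Pro / CCT Pro — identical.
Codon 8: TGG Trp / TGG Trp — identical.
Codon 9: ACA Thr / CTA Leu — nonsynonymous.
Nonsynonymous differences: 3.

3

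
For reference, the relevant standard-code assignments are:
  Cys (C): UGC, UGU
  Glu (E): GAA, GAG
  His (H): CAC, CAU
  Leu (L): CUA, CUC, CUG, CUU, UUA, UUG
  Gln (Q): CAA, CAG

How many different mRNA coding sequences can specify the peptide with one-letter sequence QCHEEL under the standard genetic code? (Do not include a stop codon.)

192

Gln: 2 codons.
Cys: 2 codons.
His: 2 codons.
Glu: 2 codons.
Glu: 2 codons.
Leu: 6 codons.
2 × 2 × 2 × 2 × 2 × 6 = 192.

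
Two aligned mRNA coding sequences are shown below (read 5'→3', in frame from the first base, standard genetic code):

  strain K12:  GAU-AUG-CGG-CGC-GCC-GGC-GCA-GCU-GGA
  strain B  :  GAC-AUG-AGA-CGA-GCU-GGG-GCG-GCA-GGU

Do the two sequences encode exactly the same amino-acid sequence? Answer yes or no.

yes

Codon 1: GAU Asp / GAC Asp — synonymous.
Codon 2: AUG Met / AUG Met — identical.
Codon 3: CGG Arg / AGA Arg — synonymous.
Codon 4: CGC Arg / CGA Arg — synonymous.
Codon 5: GCC Ala / GCU Ala — synonymous.
Codon 6: GGC Gly / GGG Gly — synonymous.
Codon 7: GCA Ala / GCG Ala — synonymous.
Codon 8: GCU Ala / GCA Ala — synonymous.
Codon 9: GGA Gly / GGU Gly — synonymous.
Nonsynonymous differences: 0 → same protein.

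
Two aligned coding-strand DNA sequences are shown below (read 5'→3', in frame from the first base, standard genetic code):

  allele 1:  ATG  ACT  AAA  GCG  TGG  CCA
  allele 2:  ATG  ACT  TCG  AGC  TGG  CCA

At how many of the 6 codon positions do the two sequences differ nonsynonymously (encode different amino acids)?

Codon 1: ATG Met / ATG Met — identical.
Codon 2: ACT Thr / ACT Thr — identical.
Codon 3: AAA Lys / TCG Ser — nonsynonymous.
Codon 4: GCG Ala / AGC Ser — nonsynonymous.
Codon 5: TGG Trp / TGG Trp — identical.
Codon 6: CCA Pro / CCA Pro — identical.
Nonsynonymous differences: 2.

2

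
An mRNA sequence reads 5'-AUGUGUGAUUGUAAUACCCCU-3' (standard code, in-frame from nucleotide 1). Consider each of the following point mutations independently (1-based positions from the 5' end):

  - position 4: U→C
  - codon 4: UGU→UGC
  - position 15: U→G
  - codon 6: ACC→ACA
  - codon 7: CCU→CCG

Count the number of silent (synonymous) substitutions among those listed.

3

Codon 2: UGU (Cys) → CGU (Arg) — missense.
Codon 4: UGU (Cys) → UGC (Cys) — synonymous.
Codon 5: AAU (Asn) → AAG (Lys) — missense.
Codon 6: ACC (Thr) → ACA (Thr) — synonymous.
Codon 7: CCU (Pro) → CCG (Pro) — synonymous.
Synonymous: 3 of 5.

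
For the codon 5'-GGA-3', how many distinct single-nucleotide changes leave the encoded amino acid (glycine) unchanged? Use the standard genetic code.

3

Position 1: none → 0 synonymous.
Position 2: none → 0 synonymous.
Position 3: GGT, GGC, GGG → 3 synonymous.
Total: 0 + 0 + 3 = 3.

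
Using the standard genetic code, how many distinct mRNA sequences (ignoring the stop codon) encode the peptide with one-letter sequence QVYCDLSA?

9216

Gln: 2 codons.
Val: 4 codons.
Tyr: 2 codons.
Cys: 2 codons.
Asp: 2 codons.
Leu: 6 codons.
Ser: 6 codons.
Ala: 4 codons.
2 × 4 × 2 × 2 × 2 × 6 × 6 × 4 = 9216.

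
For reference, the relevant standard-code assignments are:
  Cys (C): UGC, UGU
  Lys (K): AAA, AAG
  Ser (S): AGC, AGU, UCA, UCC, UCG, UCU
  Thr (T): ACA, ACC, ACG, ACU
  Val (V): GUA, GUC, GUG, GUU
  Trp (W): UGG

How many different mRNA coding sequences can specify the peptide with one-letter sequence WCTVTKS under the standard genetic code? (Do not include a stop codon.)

Trp: 1 codon.
Cys: 2 codons.
Thr: 4 codons.
Val: 4 codons.
Thr: 4 codons.
Lys: 2 codons.
Ser: 6 codons.
1 × 2 × 4 × 4 × 4 × 2 × 6 = 1536.

1536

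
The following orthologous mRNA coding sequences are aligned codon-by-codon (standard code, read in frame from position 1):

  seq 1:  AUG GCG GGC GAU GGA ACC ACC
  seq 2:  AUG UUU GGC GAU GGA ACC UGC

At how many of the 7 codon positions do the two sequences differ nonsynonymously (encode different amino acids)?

Codon 1: AUG Met / AUG Met — identical.
Codon 2: GCG Ala / UUU Phe — nonsynonymous.
Codon 3: GGC Gly / GGC Gly — identical.
Codon 4: GAU Asp / GAU Asp — identical.
Codon 5: GGA Gly / GGA Gly — identical.
Codon 6: ACC Thr / ACC Thr — identical.
Codon 7: ACC Thr / UGC Cys — nonsynonymous.
Nonsynonymous differences: 2.

2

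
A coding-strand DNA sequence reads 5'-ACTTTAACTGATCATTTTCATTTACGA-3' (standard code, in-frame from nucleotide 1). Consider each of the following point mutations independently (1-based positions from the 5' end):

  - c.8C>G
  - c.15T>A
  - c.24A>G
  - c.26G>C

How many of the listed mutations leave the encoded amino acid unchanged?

Codon 3: ACT (Thr) → AGT (Ser) — missense.
Codon 5: CAT (His) → CAA (Gln) — missense.
Codon 8: TTA (Leu) → TTG (Leu) — synonymous.
Codon 9: CGA (Arg) → CCA (Pro) — missense.
Synonymous: 1 of 4.

1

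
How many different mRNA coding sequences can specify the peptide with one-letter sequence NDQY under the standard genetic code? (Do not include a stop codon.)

16

Asn: 2 codons.
Asp: 2 codons.
Gln: 2 codons.
Tyr: 2 codons.
2 × 2 × 2 × 2 = 16.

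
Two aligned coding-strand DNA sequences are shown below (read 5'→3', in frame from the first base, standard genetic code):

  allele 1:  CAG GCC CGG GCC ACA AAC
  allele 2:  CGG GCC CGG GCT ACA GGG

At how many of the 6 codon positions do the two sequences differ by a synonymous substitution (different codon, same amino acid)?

1

Codon 1: CAG Gln / CGG Arg — nonsynonymous.
Codon 2: GCC Ala / GCC Ala — identical.
Codon 3: CGG Arg / CGG Arg — identical.
Codon 4: GCC Ala / GCT Ala — synonymous.
Codon 5: ACA Thr / ACA Thr — identical.
Codon 6: AAC Asn / GGG Gly — nonsynonymous.
Synonymous differences: 1.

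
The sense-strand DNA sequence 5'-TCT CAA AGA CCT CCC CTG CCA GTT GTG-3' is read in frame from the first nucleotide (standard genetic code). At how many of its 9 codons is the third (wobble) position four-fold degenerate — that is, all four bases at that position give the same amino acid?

Codon 1 TCT (Ser): third position 4-fold.
Codon 2 CAA (Gln): third position 2-fold.
Codon 3 AGA (Arg): third position 2-fold.
Codon 4 CCT (Pro): third position 4-fold.
Codon 5 CCC (Pro): third position 4-fold.
Codon 6 CTG (Leu): third position 4-fold.
Codon 7 CCA (Pro): third position 4-fold.
Codon 8 GTT (Val): third position 4-fold.
Codon 9 GTG (Val): third position 4-fold.
Four-fold degenerate third positions: 7.

7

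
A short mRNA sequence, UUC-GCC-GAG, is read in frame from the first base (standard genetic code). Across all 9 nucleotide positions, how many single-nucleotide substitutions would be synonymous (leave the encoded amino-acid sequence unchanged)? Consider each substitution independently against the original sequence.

Codon 1 (UUC, Phe): 1 synonymous substitution.
Codon 2 (GCC, Ala): 3 synonymous substitutions.
Codon 3 (GAG, Glu): 1 synonymous substitution.
Total: 1 + 3 + 1 = 5.

5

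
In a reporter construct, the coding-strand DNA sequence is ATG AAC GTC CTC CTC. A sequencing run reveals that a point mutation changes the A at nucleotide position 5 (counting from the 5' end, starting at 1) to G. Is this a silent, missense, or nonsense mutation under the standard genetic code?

Position 5 falls in codon 2: AAC → Asn.
After the substitution the codon is AGC → Ser.
Asn ≠ Ser, so this is a missense mutation.

missense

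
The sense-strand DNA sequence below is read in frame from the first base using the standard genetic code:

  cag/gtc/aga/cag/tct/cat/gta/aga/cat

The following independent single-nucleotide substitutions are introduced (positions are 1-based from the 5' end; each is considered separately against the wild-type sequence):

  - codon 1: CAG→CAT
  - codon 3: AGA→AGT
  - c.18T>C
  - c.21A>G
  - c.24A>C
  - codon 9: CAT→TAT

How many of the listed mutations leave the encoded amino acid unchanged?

2

Codon 1: CAG (Gln) → CAT (His) — missense.
Codon 3: AGA (Arg) → AGT (Ser) — missense.
Codon 6: CAT (His) → CAC (His) — synonymous.
Codon 7: GTA (Val) → GTG (Val) — synonymous.
Codon 8: AGA (Arg) → AGC (Ser) — missense.
Codon 9: CAT (His) → TAT (Tyr) — missense.
Synonymous: 2 of 6.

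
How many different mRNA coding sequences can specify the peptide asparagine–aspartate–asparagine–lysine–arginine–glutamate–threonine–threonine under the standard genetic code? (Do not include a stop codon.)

3072

Asn: 2 codons.
Asp: 2 codons.
Asn: 2 codons.
Lys: 2 codons.
Arg: 6 codons.
Glu: 2 codons.
Thr: 4 codons.
Thr: 4 codons.
2 × 2 × 2 × 2 × 6 × 2 × 4 × 4 = 3072.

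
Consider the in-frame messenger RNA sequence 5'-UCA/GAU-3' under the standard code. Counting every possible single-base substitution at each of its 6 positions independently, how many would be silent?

Codon 1 (UCA, Ser): 3 synonymous substitutions.
Codon 2 (GAU, Asp): 1 synonymous substitution.
Total: 3 + 1 = 4.

4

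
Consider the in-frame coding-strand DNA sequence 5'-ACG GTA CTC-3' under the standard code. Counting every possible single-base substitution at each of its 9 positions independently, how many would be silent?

Codon 1 (ACG, Thr): 3 synonymous substitutions.
Codon 2 (GTA, Val): 3 synonymous substitutions.
Codon 3 (CTC, Leu): 3 synonymous substitutions.
Total: 3 + 3 + 3 = 9.

9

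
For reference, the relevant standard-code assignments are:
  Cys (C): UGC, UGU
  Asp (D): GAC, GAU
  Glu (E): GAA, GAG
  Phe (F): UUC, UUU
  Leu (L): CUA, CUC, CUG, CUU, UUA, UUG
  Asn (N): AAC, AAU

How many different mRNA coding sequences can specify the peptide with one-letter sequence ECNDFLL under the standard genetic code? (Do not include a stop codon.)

Glu: 2 codons.
Cys: 2 codons.
Asn: 2 codons.
Asp: 2 codons.
Phe: 2 codons.
Leu: 6 codons.
Leu: 6 codons.
2 × 2 × 2 × 2 × 2 × 6 × 6 = 1152.

1152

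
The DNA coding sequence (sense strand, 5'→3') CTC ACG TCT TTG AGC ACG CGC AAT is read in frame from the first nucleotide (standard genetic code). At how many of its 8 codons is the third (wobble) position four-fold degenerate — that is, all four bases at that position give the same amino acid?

5

Codon 1 CTC (Leu): third position 4-fold.
Codon 2 ACG (Thr): third position 4-fold.
Codon 3 TCT (Ser): third position 4-fold.
Codon 4 TTG (Leu): third position 2-fold.
Codon 5 AGC (Ser): third position 2-fold.
Codon 6 ACG (Thr): third position 4-fold.
Codon 7 CGC (Arg): third position 4-fold.
Codon 8 AAT (Asn): third position 2-fold.
Four-fold degenerate third positions: 5.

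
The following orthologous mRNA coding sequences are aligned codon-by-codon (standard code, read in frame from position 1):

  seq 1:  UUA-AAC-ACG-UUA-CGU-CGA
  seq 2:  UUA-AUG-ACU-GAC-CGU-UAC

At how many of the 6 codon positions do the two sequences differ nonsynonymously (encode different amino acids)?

Codon 1: UUA Leu / UUA Leu — identical.
Codon 2: AAC Asn / AUG Met — nonsynonymous.
Codon 3: ACG Thr / ACU Thr — synonymous.
Codon 4: UUA Leu / GAC Asp — nonsynonymous.
Codon 5: CGU Arg / CGU Arg — identical.
Codon 6: CGA Arg / UAC Tyr — nonsynonymous.
Nonsynonymous differences: 3.

3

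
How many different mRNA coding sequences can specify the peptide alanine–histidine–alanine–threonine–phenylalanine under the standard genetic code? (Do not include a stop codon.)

256

Ala: 4 codons.
His: 2 codons.
Ala: 4 codons.
Thr: 4 codons.
Phe: 2 codons.
4 × 2 × 4 × 4 × 2 = 256.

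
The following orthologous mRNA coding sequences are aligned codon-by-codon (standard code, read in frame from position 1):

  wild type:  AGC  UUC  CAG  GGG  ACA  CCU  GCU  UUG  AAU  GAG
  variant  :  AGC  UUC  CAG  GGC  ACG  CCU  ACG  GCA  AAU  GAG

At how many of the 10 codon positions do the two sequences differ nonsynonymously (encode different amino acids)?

2

Codon 1: AGC Ser / AGC Ser — identical.
Codon 2: UUC Phe / UUC Phe — identical.
Codon 3: CAG Gln / CAG Gln — identical.
Codon 4: GGG Gly / GGC Gly — synonymous.
Codon 5: ACA Thr / ACG Thr — synonymous.
Codon 6: CCU Pro / CCU Pro — identical.
Codon 7: GCU Ala / ACG Thr — nonsynonymous.
Codon 8: UUG Leu / GCA Ala — nonsynonymous.
Codon 9: AAU Asn / AAU Asn — identical.
Codon 10: GAG Glu / GAG Glu — identical.
Nonsynonymous differences: 2.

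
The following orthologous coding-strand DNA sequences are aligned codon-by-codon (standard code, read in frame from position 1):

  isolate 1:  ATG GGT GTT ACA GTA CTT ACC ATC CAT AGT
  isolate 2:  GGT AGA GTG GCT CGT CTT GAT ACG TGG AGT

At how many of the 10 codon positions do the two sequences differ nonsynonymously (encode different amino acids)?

Codon 1: ATG Met / GGT Gly — nonsynonymous.
Codon 2: GGT Gly / AGA Arg — nonsynonymous.
Codon 3: GTT Val / GTG Val — synonymous.
Codon 4: ACA Thr / GCT Ala — nonsynonymous.
Codon 5: GTA Val / CGT Arg — nonsynonymous.
Codon 6: CTT Leu / CTT Leu — identical.
Codon 7: ACC Thr / GAT Asp — nonsynonymous.
Codon 8: ATC Ile / ACG Thr — nonsynonymous.
Codon 9: CAT His / TGG Trp — nonsynonymous.
Codon 10: AGT Ser / AGT Ser — identical.
Nonsynonymous differences: 7.

7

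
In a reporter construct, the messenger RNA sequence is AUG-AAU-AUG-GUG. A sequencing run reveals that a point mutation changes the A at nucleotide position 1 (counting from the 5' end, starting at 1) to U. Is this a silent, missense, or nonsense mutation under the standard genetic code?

Position 1 falls in codon 1: AUG → Met.
After the substitution the codon is UUG → Leu.
Met ≠ Leu, so this is a missense mutation.

missense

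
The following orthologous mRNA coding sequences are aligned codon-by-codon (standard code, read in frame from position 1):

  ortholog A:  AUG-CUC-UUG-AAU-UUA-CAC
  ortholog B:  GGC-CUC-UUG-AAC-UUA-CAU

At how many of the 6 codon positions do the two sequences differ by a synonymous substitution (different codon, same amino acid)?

Codon 1: AUG Met / GGC Gly — nonsynonymous.
Codon 2: CUC Leu / CUC Leu — identical.
Codon 3: UUG Leu / UUG Leu — identical.
Codon 4: AAU Asn / AAC Asn — synonymous.
Codon 5: UUA Leu / UUA Leu — identical.
Codon 6: CAC His / CAU His — synonymous.
Synonymous differences: 2.

2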